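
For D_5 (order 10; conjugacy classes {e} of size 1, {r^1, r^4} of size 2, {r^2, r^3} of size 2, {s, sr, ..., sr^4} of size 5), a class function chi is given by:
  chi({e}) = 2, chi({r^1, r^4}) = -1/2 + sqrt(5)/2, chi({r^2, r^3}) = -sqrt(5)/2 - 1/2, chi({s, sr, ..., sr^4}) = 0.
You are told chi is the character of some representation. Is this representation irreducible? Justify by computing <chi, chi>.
Irreducible: <chi, chi> = 1.

Details: <chi, chi> = (1/|G|) sum_C |C| * |chi(C)|^2 = (1/10)[1*|2|^2 + 2*|-1/2 + sqrt(5)/2|^2 + 2*|-sqrt(5)/2 - 1/2|^2 + 5*|0|^2]
  = (1/10)[(4) + (3 - sqrt(5)) + (sqrt(5) + 3) + (0)] = 10/10 = 1.
A character is irreducible iff <chi, chi> = 1, so this representation is irreducible.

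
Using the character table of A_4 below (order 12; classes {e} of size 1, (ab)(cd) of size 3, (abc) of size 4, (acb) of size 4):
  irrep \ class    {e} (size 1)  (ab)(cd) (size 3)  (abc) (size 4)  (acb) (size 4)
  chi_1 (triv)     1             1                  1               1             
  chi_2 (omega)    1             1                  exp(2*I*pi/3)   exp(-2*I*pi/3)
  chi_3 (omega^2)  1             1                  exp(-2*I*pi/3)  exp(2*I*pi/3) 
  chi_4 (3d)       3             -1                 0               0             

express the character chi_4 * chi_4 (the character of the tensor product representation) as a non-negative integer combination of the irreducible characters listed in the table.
chi_4 tensor chi_4 = chi_1 + chi_2 + chi_3 + 2*chi_4 (all other irreducibles have multiplicity 0).

The character of a tensor product is the pointwise product (chi_4 * chi_4)(C) = chi_4(C) * chi_4(C):
  {e}: (3)*(3), (ab)(cd): (-1)*(-1), (abc): (0)*(0), (acb): (0)*(0)
so (chi_4 * chi_4) takes values
  {e} -> 9, (ab)(cd) -> 1, (abc) -> 0, (acb) -> 0.
Now take the inner product of this character with each irreducible chi from the table, <chi_4*chi_4, chi> = (1/12) sum_C |C| (chi_4*chi_4)(C) conj(chi(C)):
  <chi_4*chi_4, chi_1> = (1/12)[1*(9)*conj(1) + 3*(1)*conj(1) + 4*(0)*conj(1) + 4*(0)*conj(1)]
      = (1/12)[(9) + (3) + (0) + (0)] = 12/12 = 1
  <chi_4*chi_4, chi_2> = (1/12)[1*(9)*conj(1) + 3*(1)*conj(1) + 4*(0)*conj(exp(2*I*pi/3)) + 4*(0)*conj(exp(-2*I*pi/3))]
      = (1/12)[(9) + (3) + (0) + (0)] = 12/12 = 1
  <chi_4*chi_4, chi_3> = (1/12)[1*(9)*conj(1) + 3*(1)*conj(1) + 4*(0)*conj(exp(-2*I*pi/3)) + 4*(0)*conj(exp(2*I*pi/3))]
      = (1/12)[(9) + (3) + (0) + (0)] = 12/12 = 1
  <chi_4*chi_4, chi_4> = (1/12)[1*(9)*conj(3) + 3*(1)*conj(-1) + 4*(0)*conj(0) + 4*(0)*conj(0)]
      = (1/12)[(27) + (-3) + (0) + (0)] = 24/12 = 2
(Exp terms are combined using exp(i*s)*conj(exp(i*t)) = exp(i*(s-t)), and sums of them are collapsed using the identity that for every m > 1 the m distinct m-th roots of unity sum to 0, e.g. 1 + exp(2*I*pi/3) + exp(-2*I*pi/3) = 0.)
Hence the multiplicities are chi_1: 1, chi_2: 1, chi_3: 1, chi_4: 2. Dimension check: dim(chi_4)*dim(chi_4) = 3*3 = 9 and sum (mult * dim) = 1*1 + 1*1 + 1*1 + 2*3 = 9.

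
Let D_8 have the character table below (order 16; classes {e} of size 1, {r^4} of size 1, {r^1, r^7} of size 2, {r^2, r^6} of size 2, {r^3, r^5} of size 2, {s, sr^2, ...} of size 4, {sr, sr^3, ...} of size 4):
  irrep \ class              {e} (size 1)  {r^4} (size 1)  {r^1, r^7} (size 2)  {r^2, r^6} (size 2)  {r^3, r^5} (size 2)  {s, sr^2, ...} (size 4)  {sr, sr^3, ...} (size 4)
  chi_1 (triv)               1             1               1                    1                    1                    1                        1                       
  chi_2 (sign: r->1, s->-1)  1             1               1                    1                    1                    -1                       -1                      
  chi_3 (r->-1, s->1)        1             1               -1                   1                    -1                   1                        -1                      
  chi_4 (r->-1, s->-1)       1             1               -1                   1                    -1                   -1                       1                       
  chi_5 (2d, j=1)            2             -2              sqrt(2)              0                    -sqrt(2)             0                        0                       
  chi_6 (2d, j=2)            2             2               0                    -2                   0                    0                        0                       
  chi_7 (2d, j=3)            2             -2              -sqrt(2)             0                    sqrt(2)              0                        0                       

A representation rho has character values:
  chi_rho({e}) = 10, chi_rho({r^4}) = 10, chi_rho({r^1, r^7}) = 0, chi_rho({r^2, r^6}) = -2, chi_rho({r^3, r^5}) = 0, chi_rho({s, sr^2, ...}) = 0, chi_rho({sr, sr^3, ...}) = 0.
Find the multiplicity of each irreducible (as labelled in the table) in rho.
Multiplicities: chi_1: 1, chi_2: 1, chi_3: 1, chi_4: 1, chi_5: 0, chi_6: 3, chi_7: 0.

Solution. Use <chi_rho, chi> = (1/|G|) sum_C |C| * chi_rho(C) * conj(chi(C)) with |G| = 16 for each irreducible chi in the table:
  <chi_rho, chi_1> = (1/16)[1*(10)*conj(1) + 1*(10)*conj(1) + 2*(0)*conj(1) + 2*(-2)*conj(1) + 2*(0)*conj(1) + 4*(0)*conj(1) + 4*(0)*conj(1)]
      = (1/16)[(10) + (10) + (0) + (-4) + (0) + (0) + (0)] = 16/16 = 1
  <chi_rho, chi_2> = (1/16)[1*(10)*conj(1) + 1*(10)*conj(1) + 2*(0)*conj(1) + 2*(-2)*conj(1) + 2*(0)*conj(1) + 4*(0)*conj(-1) + 4*(0)*conj(-1)]
      = (1/16)[(10) + (10) + (0) + (-4) + (0) + (0) + (0)] = 16/16 = 1
  <chi_rho, chi_3> = (1/16)[1*(10)*conj(1) + 1*(10)*conj(1) + 2*(0)*conj(-1) + 2*(-2)*conj(1) + 2*(0)*conj(-1) + 4*(0)*conj(1) + 4*(0)*conj(-1)]
      = (1/16)[(10) + (10) + (0) + (-4) + (0) + (0) + (0)] = 16/16 = 1
  <chi_rho, chi_4> = (1/16)[1*(10)*conj(1) + 1*(10)*conj(1) + 2*(0)*conj(-1) + 2*(-2)*conj(1) + 2*(0)*conj(-1) + 4*(0)*conj(-1) + 4*(0)*conj(1)]
      = (1/16)[(10) + (10) + (0) + (-4) + (0) + (0) + (0)] = 16/16 = 1
  <chi_rho, chi_5> = (1/16)[1*(10)*conj(2) + 1*(10)*conj(-2) + 2*(0)*conj(sqrt(2)) + 2*(-2)*conj(0) + 2*(0)*conj(-sqrt(2)) + 4*(0)*conj(0) + 4*(0)*conj(0)]
      = (1/16)[(20) + (-20) + (0) + (0) + (0) + (0) + (0)] = 0/16 = 0
  <chi_rho, chi_6> = (1/16)[1*(10)*conj(2) + 1*(10)*conj(2) + 2*(0)*conj(0) + 2*(-2)*conj(-2) + 2*(0)*conj(0) + 4*(0)*conj(0) + 4*(0)*conj(0)]
      = (1/16)[(20) + (20) + (0) + (8) + (0) + (0) + (0)] = 48/16 = 3
  <chi_rho, chi_7> = (1/16)[1*(10)*conj(2) + 1*(10)*conj(-2) + 2*(0)*conj(-sqrt(2)) + 2*(-2)*conj(0) + 2*(0)*conj(sqrt(2)) + 4*(0)*conj(0) + 4*(0)*conj(0)]
      = (1/16)[(20) + (-20) + (0) + (0) + (0) + (0) + (0)] = 0/16 = 0
Dimension check: dim(rho) = sum (mult * dim) = 1*1 + 1*1 + 1*1 + 1*1 + 0*2 + 3*2 + 0*2 = 10 = chi_rho(e) = 10.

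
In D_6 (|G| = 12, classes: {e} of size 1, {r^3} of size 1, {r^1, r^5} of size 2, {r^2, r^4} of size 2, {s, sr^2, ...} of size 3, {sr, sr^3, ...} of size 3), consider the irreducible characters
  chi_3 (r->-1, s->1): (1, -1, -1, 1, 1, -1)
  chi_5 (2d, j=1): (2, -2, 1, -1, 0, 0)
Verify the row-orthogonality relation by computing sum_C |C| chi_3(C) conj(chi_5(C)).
Sum = 0; so <chi_3, chi_5> = 0 (distinct irreducibles are orthogonal).

Argument: Compute term by term over conjugacy classes (|C| * chi_3(C) * conj(chi_5(C))):
  1*(1)*conj(2) + 1*(-1)*conj(-2) + 2*(-1)*conj(1) + 2*(1)*conj(-1) + 3*(1)*conj(0) + 3*(-1)*conj(0)
  = (2) + (2) + (-2) + (-2) + (0) + (0)
  = 0.
Dividing by |G| = 12 gives 0/12 = 0, matching the row-orthogonality relation <chi_3, chi_5> = [chi_3 = chi_5].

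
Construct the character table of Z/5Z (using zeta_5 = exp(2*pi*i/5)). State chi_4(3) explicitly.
Character table of Z/5Z (irreps indexed chi_0,...,chi_4 with chi_k(m) = zeta_5^(k*m), zeta_5 = exp(2*pi*i/5)):
  irrep \ class  {0} (size 1)  {1} (size 1)    {2} (size 1)    {3} (size 1)    {4} (size 1)  
  chi_0          1             1               1               1               1             
  chi_1          1             exp(2*I*pi/5)   exp(4*I*pi/5)   exp(-4*I*pi/5)  exp(-2*I*pi/5)
  chi_2          1             exp(4*I*pi/5)   exp(-2*I*pi/5)  exp(2*I*pi/5)   exp(-4*I*pi/5)
  chi_3          1             exp(-4*I*pi/5)  exp(2*I*pi/5)   exp(-2*I*pi/5)  exp(4*I*pi/5) 
  chi_4          1             exp(-2*I*pi/5)  exp(-4*I*pi/5)  exp(4*I*pi/5)   exp(2*I*pi/5) 

Spot check: chi_4(3) = zeta_5^(4*3) = zeta_5^12 = exp(4*I*pi/5).

Derivation: Z/5Z is abelian, so all 5 irreducible complex representations are 1-dimensional. They are given by chi_k(m) = zeta_5^(k*m) for k = 0,...,4. Row orthogonality: sum_m chi_k(m) conj(chi_l(m)) = 5 * [k = l].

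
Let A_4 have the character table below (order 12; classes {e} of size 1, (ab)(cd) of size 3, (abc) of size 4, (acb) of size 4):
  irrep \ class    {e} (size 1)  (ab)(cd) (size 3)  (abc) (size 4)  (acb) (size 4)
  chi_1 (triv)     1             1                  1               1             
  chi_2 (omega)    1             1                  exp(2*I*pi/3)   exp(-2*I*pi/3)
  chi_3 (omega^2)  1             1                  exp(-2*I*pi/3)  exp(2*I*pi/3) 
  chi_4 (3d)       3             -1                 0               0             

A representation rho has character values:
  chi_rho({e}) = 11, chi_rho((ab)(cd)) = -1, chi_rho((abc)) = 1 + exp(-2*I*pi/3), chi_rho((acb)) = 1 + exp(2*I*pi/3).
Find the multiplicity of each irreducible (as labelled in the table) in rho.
Multiplicities: chi_1: 1, chi_2: 0, chi_3: 1, chi_4: 3.

Why: Use <chi_rho, chi> = (1/|G|) sum_C |C| * chi_rho(C) * conj(chi(C)) with |G| = 12 for each irreducible chi in the table:
  <chi_rho, chi_1> = (1/12)[1*(11)*conj(1) + 3*(-1)*conj(1) + 4*(1 + exp(-2*I*pi/3))*conj(1) + 4*(1 + exp(2*I*pi/3))*conj(1)]
      = (1/12)[(11) + (-3) + (4 + 4*exp(-2*I*pi/3)) + (4 + 4*exp(2*I*pi/3))] = 12/12 = 1
  <chi_rho, chi_2> = (1/12)[1*(11)*conj(1) + 3*(-1)*conj(1) + 4*(1 + exp(-2*I*pi/3))*conj(exp(2*I*pi/3)) + 4*(1 + exp(2*I*pi/3))*conj(exp(-2*I*pi/3))]
      = (1/12)[(11) + (-3) + (-4) + (-4)] = 0/12 = 0
  <chi_rho, chi_3> = (1/12)[1*(11)*conj(1) + 3*(-1)*conj(1) + 4*(1 + exp(-2*I*pi/3))*conj(exp(-2*I*pi/3)) + 4*(1 + exp(2*I*pi/3))*conj(exp(2*I*pi/3))]
      = (1/12)[(11) + (-3) + (4 + 4*exp(2*I*pi/3)) + (4 + 4*exp(-2*I*pi/3))] = 12/12 = 1
  <chi_rho, chi_4> = (1/12)[1*(11)*conj(3) + 3*(-1)*conj(-1) + 4*(1 + exp(-2*I*pi/3))*conj(0) + 4*(1 + exp(2*I*pi/3))*conj(0)]
      = (1/12)[(33) + (3) + (0) + (0)] = 36/12 = 3
(Exp terms are combined using exp(i*s)*conj(exp(i*t)) = exp(i*(s-t)), and sums of them are collapsed using the identity that for every m > 1 the m distinct m-th roots of unity sum to 0, e.g. 1 + exp(2*I*pi/3) + exp(-2*I*pi/3) = 0.)
Dimension check: dim(rho) = sum (mult * dim) = 1*1 + 0*1 + 1*1 + 3*3 = 11 = chi_rho(e) = 11.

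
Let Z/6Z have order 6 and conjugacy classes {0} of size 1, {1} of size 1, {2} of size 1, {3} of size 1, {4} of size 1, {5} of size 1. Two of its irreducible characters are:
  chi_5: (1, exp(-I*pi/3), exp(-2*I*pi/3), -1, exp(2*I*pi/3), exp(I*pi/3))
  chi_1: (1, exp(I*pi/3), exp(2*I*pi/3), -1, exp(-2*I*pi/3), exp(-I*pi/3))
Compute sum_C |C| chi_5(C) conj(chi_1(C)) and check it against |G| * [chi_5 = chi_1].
Sum = 0; so <chi_5, chi_1> = 0 (distinct irreducibles are orthogonal).

Explanation: Compute term by term over conjugacy classes (|C| * chi_5(C) * conj(chi_1(C))):
  1*(1)*conj(1) + 1*(exp(-I*pi/3))*conj(exp(I*pi/3)) + 1*(exp(-2*I*pi/3))*conj(exp(2*I*pi/3)) + 1*(-1)*conj(-1) + 1*(exp(2*I*pi/3))*conj(exp(-2*I*pi/3)) + 1*(exp(I*pi/3))*conj(exp(-I*pi/3))
  = (1) + (exp(-2*I*pi/3)) + (exp(2*I*pi/3)) + (1) + (exp(-2*I*pi/3)) + (exp(2*I*pi/3))
  = 0.
(Exp terms are combined using exp(i*s)*conj(exp(i*t)) = exp(i*(s-t)), and sums of them are collapsed using the identity that for every m > 1 the m distinct m-th roots of unity sum to 0, e.g. 1 + exp(2*I*pi/3) + exp(-2*I*pi/3) = 0.)
Dividing by |G| = 6 gives 0/6 = 0, matching the row-orthogonality relation <chi_5, chi_1> = [chi_5 = chi_1].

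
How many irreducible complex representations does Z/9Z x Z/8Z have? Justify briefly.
72

Derivation: The number of irreducible complex representations of a finite group equals its number of conjugacy classes. Z/9Z x Z/8Z is abelian of order 72, so every element is its own conjugacy class: 72 classes, so Z/9Z x Z/8Z (order 72) has exactly 72 irreducible complex representations.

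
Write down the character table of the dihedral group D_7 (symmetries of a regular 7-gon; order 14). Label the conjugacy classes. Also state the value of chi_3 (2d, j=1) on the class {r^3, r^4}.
Conjugacy classes: {e} of size 1, {r^1, r^6} of size 2, {r^2, r^5} of size 2, {r^3, r^4} of size 2, {s, sr, ..., sr^6} of size 7.
Character table:
  irrep \ class              {e} (size 1)  {r^1, r^6} (size 2)  {r^2, r^5} (size 2)  {r^3, r^4} (size 2)  {s, sr, ..., sr^6} (size 7)
  chi_1 (triv)               1             1                    1                    1                    1                          
  chi_2 (sign: r->1, s->-1)  1             1                    1                    1                    -1                         
  chi_3 (2d, j=1)            2             2*cos(2*pi/7)        -2*cos(3*pi/7)       -2*cos(pi/7)         0                          
  chi_4 (2d, j=2)            2             -2*cos(3*pi/7)       -2*cos(pi/7)         2*cos(2*pi/7)        0                          
  chi_5 (2d, j=3)            2             -2*cos(pi/7)         2*cos(2*pi/7)        -2*cos(3*pi/7)       0                          

Spot check: chi_3 (2d, j=1) on {r^3, r^4} = -2*cos(pi/7).

Derivation: D_7 has order 2*7 = 14 with 5 conjugacy classes, hence 5 irreducibles. Sum of squared dims 1 + 1 + 4 + 4 + 4 = 14 = |G|. Linear characters come from the abelianisation; the 2-dimensional irreps have character r^k -> 2*cos(2*pi*j*k/7), reflections -> 0.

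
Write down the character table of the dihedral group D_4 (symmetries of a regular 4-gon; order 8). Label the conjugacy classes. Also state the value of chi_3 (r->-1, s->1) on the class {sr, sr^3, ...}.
Conjugacy classes: {e} of size 1, {r^2} of size 1, {r^1, r^3} of size 2, {s, sr^2, ...} of size 2, {sr, sr^3, ...} of size 2.
Character table:
  irrep \ class              {e} (size 1)  {r^2} (size 1)  {r^1, r^3} (size 2)  {s, sr^2, ...} (size 2)  {sr, sr^3, ...} (size 2)
  chi_1 (triv)               1             1               1                    1                        1                       
  chi_2 (sign: r->1, s->-1)  1             1               1                    -1                       -1                      
  chi_3 (r->-1, s->1)        1             1               -1                   1                        -1                      
  chi_4 (r->-1, s->-1)       1             1               -1                   -1                       1                       
  chi_5 (2d, j=1)            2             -2              0                    0                        0                       

Spot check: chi_3 (r->-1, s->1) on {sr, sr^3, ...} = -1.

D_4 has order 2*4 = 8 with 5 conjugacy classes, hence 5 irreducibles. Sum of squared dims 1 + 1 + 1 + 1 + 4 = 8 = |G|. Linear characters come from the abelianisation; the 2-dimensional irreps have character r^k -> 2*cos(2*pi*j*k/4), reflections -> 0.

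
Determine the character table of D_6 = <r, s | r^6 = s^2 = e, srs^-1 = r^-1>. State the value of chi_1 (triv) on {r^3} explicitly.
Conjugacy classes: {e} of size 1, {r^3} of size 1, {r^1, r^5} of size 2, {r^2, r^4} of size 2, {s, sr^2, ...} of size 3, {sr, sr^3, ...} of size 3.
Character table:
  irrep \ class              {e} (size 1)  {r^3} (size 1)  {r^1, r^5} (size 2)  {r^2, r^4} (size 2)  {s, sr^2, ...} (size 3)  {sr, sr^3, ...} (size 3)
  chi_1 (triv)               1             1               1                    1                    1                        1                       
  chi_2 (sign: r->1, s->-1)  1             1               1                    1                    -1                       -1                      
  chi_3 (r->-1, s->1)        1             -1              -1                   1                    1                        -1                      
  chi_4 (r->-1, s->-1)       1             -1              -1                   1                    -1                       1                       
  chi_5 (2d, j=1)            2             -2              1                    -1                   0                        0                       
  chi_6 (2d, j=2)            2             2               -1                   -1                   0                        0                       

Spot check: chi_1 (triv) on {r^3} = 1.

Solution. D_6 has order 2*6 = 12 with 6 conjugacy classes, hence 6 irreducibles. Sum of squared dims 1 + 1 + 1 + 1 + 4 + 4 = 12 = |G|. Linear characters come from the abelianisation; the 2-dimensional irreps have character r^k -> 2*cos(2*pi*j*k/6), reflections -> 0.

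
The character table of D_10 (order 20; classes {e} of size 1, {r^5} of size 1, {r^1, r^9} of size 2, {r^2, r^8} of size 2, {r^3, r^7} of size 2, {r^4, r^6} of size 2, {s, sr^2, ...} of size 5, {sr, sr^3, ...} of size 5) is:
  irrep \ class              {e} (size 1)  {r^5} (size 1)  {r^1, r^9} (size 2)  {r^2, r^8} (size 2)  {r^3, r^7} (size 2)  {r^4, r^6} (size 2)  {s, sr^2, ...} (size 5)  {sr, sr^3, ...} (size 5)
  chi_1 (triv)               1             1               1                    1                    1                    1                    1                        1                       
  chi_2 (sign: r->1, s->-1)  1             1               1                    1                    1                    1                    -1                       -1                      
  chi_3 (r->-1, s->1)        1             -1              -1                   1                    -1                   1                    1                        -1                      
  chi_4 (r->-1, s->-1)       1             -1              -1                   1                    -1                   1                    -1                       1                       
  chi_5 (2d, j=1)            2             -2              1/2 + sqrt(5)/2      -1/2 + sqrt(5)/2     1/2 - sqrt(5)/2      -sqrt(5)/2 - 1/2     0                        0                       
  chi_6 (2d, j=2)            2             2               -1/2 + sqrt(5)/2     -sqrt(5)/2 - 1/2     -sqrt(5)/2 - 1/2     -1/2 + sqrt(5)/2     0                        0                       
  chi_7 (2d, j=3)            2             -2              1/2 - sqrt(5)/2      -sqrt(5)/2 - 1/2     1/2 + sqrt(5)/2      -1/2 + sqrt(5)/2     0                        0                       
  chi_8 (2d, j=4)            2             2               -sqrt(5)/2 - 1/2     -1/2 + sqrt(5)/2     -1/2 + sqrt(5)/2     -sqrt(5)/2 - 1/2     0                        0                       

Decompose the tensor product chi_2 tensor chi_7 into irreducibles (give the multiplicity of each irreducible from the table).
chi_2 tensor chi_7 = chi_7 (all other irreducibles have multiplicity 0).

Proof sketch: The character of a tensor product is the pointwise product (chi_2 * chi_7)(C) = chi_2(C) * chi_7(C):
  {e}: (1)*(2), {r^5}: (1)*(-2), {r^1, r^9}: (1)*(1/2 - sqrt(5)/2), {r^2, r^8}: (1)*(-sqrt(5)/2 - 1/2), {r^3, r^7}: (1)*(1/2 + sqrt(5)/2), {r^4, r^6}: (1)*(-1/2 + sqrt(5)/2), {s, sr^2, ...}: (-1)*(0), {sr, sr^3, ...}: (-1)*(0)
so (chi_2 * chi_7) takes values
  {e} -> 2, {r^5} -> -2, {r^1, r^9} -> 1/2 - sqrt(5)/2, {r^2, r^8} -> -sqrt(5)/2 - 1/2, {r^3, r^7} -> 1/2 + sqrt(5)/2, {r^4, r^6} -> -1/2 + sqrt(5)/2, {s, sr^2, ...} -> 0, {sr, sr^3, ...} -> 0.
Now take the inner product of this character with each irreducible chi from the table, <chi_2*chi_7, chi> = (1/20) sum_C |C| (chi_2*chi_7)(C) conj(chi(C)):
  <chi_2*chi_7, chi_1> = (1/20)[1*(2)*conj(1) + 1*(-2)*conj(1) + 2*(1/2 - sqrt(5)/2)*conj(1) + 2*(-sqrt(5)/2 - 1/2)*conj(1) + 2*(1/2 + sqrt(5)/2)*conj(1) + 2*(-1/2 + sqrt(5)/2)*conj(1) + 5*(0)*conj(1) + 5*(0)*conj(1)]
      = (1/20)[(2) + (-2) + (1 - sqrt(5)) + (-sqrt(5) - 1) + (1 + sqrt(5)) + (-1 + sqrt(5)) + (0) + (0)] = 0/20 = 0
  <chi_2*chi_7, chi_2> = (1/20)[1*(2)*conj(1) + 1*(-2)*conj(1) + 2*(1/2 - sqrt(5)/2)*conj(1) + 2*(-sqrt(5)/2 - 1/2)*conj(1) + 2*(1/2 + sqrt(5)/2)*conj(1) + 2*(-1/2 + sqrt(5)/2)*conj(1) + 5*(0)*conj(-1) + 5*(0)*conj(-1)]
      = (1/20)[(2) + (-2) + (1 - sqrt(5)) + (-sqrt(5) - 1) + (1 + sqrt(5)) + (-1 + sqrt(5)) + (0) + (0)] = 0/20 = 0
  <chi_2*chi_7, chi_3> = (1/20)[1*(2)*conj(1) + 1*(-2)*conj(-1) + 2*(1/2 - sqrt(5)/2)*conj(-1) + 2*(-sqrt(5)/2 - 1/2)*conj(1) + 2*(1/2 + sqrt(5)/2)*conj(-1) + 2*(-1/2 + sqrt(5)/2)*conj(1) + 5*(0)*conj(1) + 5*(0)*conj(-1)]
      = (1/20)[(2) + (2) + (-1 + sqrt(5)) + (-sqrt(5) - 1) + (-sqrt(5) - 1) + (-1 + sqrt(5)) + (0) + (0)] = 0/20 = 0
  <chi_2*chi_7, chi_4> = (1/20)[1*(2)*conj(1) + 1*(-2)*conj(-1) + 2*(1/2 - sqrt(5)/2)*conj(-1) + 2*(-sqrt(5)/2 - 1/2)*conj(1) + 2*(1/2 + sqrt(5)/2)*conj(-1) + 2*(-1/2 + sqrt(5)/2)*conj(1) + 5*(0)*conj(-1) + 5*(0)*conj(1)]
      = (1/20)[(2) + (2) + (-1 + sqrt(5)) + (-sqrt(5) - 1) + (-sqrt(5) - 1) + (-1 + sqrt(5)) + (0) + (0)] = 0/20 = 0
  <chi_2*chi_7, chi_5> = (1/20)[1*(2)*conj(2) + 1*(-2)*conj(-2) + 2*(1/2 - sqrt(5)/2)*conj(1/2 + sqrt(5)/2) + 2*(-sqrt(5)/2 - 1/2)*conj(-1/2 + sqrt(5)/2) + 2*(1/2 + sqrt(5)/2)*conj(1/2 - sqrt(5)/2) + 2*(-1/2 + sqrt(5)/2)*conj(-sqrt(5)/2 - 1/2) + 5*(0)*conj(0) + 5*(0)*conj(0)]
      = (1/20)[(4) + (4) + (-2) + (-2) + (-2) + (-2) + (0) + (0)] = 0/20 = 0
  <chi_2*chi_7, chi_6> = (1/20)[1*(2)*conj(2) + 1*(-2)*conj(2) + 2*(1/2 - sqrt(5)/2)*conj(-1/2 + sqrt(5)/2) + 2*(-sqrt(5)/2 - 1/2)*conj(-sqrt(5)/2 - 1/2) + 2*(1/2 + sqrt(5)/2)*conj(-sqrt(5)/2 - 1/2) + 2*(-1/2 + sqrt(5)/2)*conj(-1/2 + sqrt(5)/2) + 5*(0)*conj(0) + 5*(0)*conj(0)]
      = (1/20)[(4) + (-4) + (-3 + sqrt(5)) + (sqrt(5) + 3) + (-3 - sqrt(5)) + (3 - sqrt(5)) + (0) + (0)] = 0/20 = 0
  <chi_2*chi_7, chi_7> = (1/20)[1*(2)*conj(2) + 1*(-2)*conj(-2) + 2*(1/2 - sqrt(5)/2)*conj(1/2 - sqrt(5)/2) + 2*(-sqrt(5)/2 - 1/2)*conj(-sqrt(5)/2 - 1/2) + 2*(1/2 + sqrt(5)/2)*conj(1/2 + sqrt(5)/2) + 2*(-1/2 + sqrt(5)/2)*conj(-1/2 + sqrt(5)/2) + 5*(0)*conj(0) + 5*(0)*conj(0)]
      = (1/20)[(4) + (4) + (3 - sqrt(5)) + (sqrt(5) + 3) + (sqrt(5) + 3) + (3 - sqrt(5)) + (0) + (0)] = 20/20 = 1
  <chi_2*chi_7, chi_8> = (1/20)[1*(2)*conj(2) + 1*(-2)*conj(2) + 2*(1/2 - sqrt(5)/2)*conj(-sqrt(5)/2 - 1/2) + 2*(-sqrt(5)/2 - 1/2)*conj(-1/2 + sqrt(5)/2) + 2*(1/2 + sqrt(5)/2)*conj(-1/2 + sqrt(5)/2) + 2*(-1/2 + sqrt(5)/2)*conj(-sqrt(5)/2 - 1/2) + 5*(0)*conj(0) + 5*(0)*conj(0)]
      = (1/20)[(4) + (-4) + (2) + (-2) + (2) + (-2) + (0) + (0)] = 0/20 = 0
Hence the multiplicities are chi_7: 1. Dimension check: dim(chi_2)*dim(chi_7) = 1*2 = 2 and sum (mult * dim) = 1*2 = 2.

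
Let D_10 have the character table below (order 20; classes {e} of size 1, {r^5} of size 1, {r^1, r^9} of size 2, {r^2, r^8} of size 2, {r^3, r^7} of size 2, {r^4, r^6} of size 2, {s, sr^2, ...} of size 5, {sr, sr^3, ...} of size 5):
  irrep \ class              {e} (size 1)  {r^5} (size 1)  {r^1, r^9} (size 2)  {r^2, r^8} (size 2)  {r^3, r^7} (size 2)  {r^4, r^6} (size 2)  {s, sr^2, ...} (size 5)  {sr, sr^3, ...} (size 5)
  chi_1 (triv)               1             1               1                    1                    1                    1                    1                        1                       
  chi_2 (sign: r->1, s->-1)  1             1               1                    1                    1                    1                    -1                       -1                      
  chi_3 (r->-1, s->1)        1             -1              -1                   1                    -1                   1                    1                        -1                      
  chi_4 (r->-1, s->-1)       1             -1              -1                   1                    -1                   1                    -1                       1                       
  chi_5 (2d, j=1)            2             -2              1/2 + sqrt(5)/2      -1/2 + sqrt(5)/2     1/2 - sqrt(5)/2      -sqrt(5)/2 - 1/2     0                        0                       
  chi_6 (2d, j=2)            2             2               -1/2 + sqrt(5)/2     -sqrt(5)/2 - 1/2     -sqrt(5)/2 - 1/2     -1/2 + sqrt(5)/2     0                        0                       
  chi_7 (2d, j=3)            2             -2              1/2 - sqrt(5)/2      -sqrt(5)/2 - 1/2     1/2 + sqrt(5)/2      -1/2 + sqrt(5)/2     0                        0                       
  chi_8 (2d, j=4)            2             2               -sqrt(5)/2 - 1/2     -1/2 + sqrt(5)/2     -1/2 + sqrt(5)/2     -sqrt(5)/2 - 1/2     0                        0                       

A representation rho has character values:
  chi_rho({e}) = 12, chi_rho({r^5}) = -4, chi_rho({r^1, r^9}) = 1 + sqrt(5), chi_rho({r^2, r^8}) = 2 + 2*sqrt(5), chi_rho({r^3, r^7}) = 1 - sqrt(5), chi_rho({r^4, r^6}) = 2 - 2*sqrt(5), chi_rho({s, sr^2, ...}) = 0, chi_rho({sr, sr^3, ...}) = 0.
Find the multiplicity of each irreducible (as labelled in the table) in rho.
Multiplicities: chi_1: 1, chi_2: 1, chi_3: 1, chi_4: 1, chi_5: 3, chi_6: 0, chi_7: 0, chi_8: 1.

Solution. Use <chi_rho, chi> = (1/|G|) sum_C |C| * chi_rho(C) * conj(chi(C)) with |G| = 20 for each irreducible chi in the table:
  <chi_rho, chi_1> = (1/20)[1*(12)*conj(1) + 1*(-4)*conj(1) + 2*(1 + sqrt(5))*conj(1) + 2*(2 + 2*sqrt(5))*conj(1) + 2*(1 - sqrt(5))*conj(1) + 2*(2 - 2*sqrt(5))*conj(1) + 5*(0)*conj(1) + 5*(0)*conj(1)]
      = (1/20)[(12) + (-4) + (2 + 2*sqrt(5)) + (4 + 4*sqrt(5)) + (2 - 2*sqrt(5)) + (4 - 4*sqrt(5)) + (0) + (0)] = 20/20 = 1
  <chi_rho, chi_2> = (1/20)[1*(12)*conj(1) + 1*(-4)*conj(1) + 2*(1 + sqrt(5))*conj(1) + 2*(2 + 2*sqrt(5))*conj(1) + 2*(1 - sqrt(5))*conj(1) + 2*(2 - 2*sqrt(5))*conj(1) + 5*(0)*conj(-1) + 5*(0)*conj(-1)]
      = (1/20)[(12) + (-4) + (2 + 2*sqrt(5)) + (4 + 4*sqrt(5)) + (2 - 2*sqrt(5)) + (4 - 4*sqrt(5)) + (0) + (0)] = 20/20 = 1
  <chi_rho, chi_3> = (1/20)[1*(12)*conj(1) + 1*(-4)*conj(-1) + 2*(1 + sqrt(5))*conj(-1) + 2*(2 + 2*sqrt(5))*conj(1) + 2*(1 - sqrt(5))*conj(-1) + 2*(2 - 2*sqrt(5))*conj(1) + 5*(0)*conj(1) + 5*(0)*conj(-1)]
      = (1/20)[(12) + (4) + (-2*sqrt(5) - 2) + (4 + 4*sqrt(5)) + (-2 + 2*sqrt(5)) + (4 - 4*sqrt(5)) + (0) + (0)] = 20/20 = 1
  <chi_rho, chi_4> = (1/20)[1*(12)*conj(1) + 1*(-4)*conj(-1) + 2*(1 + sqrt(5))*conj(-1) + 2*(2 + 2*sqrt(5))*conj(1) + 2*(1 - sqrt(5))*conj(-1) + 2*(2 - 2*sqrt(5))*conj(1) + 5*(0)*conj(-1) + 5*(0)*conj(1)]
      = (1/20)[(12) + (4) + (-2*sqrt(5) - 2) + (4 + 4*sqrt(5)) + (-2 + 2*sqrt(5)) + (4 - 4*sqrt(5)) + (0) + (0)] = 20/20 = 1
  <chi_rho, chi_5> = (1/20)[1*(12)*conj(2) + 1*(-4)*conj(-2) + 2*(1 + sqrt(5))*conj(1/2 + sqrt(5)/2) + 2*(2 + 2*sqrt(5))*conj(-1/2 + sqrt(5)/2) + 2*(1 - sqrt(5))*conj(1/2 - sqrt(5)/2) + 2*(2 - 2*sqrt(5))*conj(-sqrt(5)/2 - 1/2) + 5*(0)*conj(0) + 5*(0)*conj(0)]
      = (1/20)[(24) + (8) + (2*sqrt(5) + 6) + (8) + (6 - 2*sqrt(5)) + (8) + (0) + (0)] = 60/20 = 3
  <chi_rho, chi_6> = (1/20)[1*(12)*conj(2) + 1*(-4)*conj(2) + 2*(1 + sqrt(5))*conj(-1/2 + sqrt(5)/2) + 2*(2 + 2*sqrt(5))*conj(-sqrt(5)/2 - 1/2) + 2*(1 - sqrt(5))*conj(-sqrt(5)/2 - 1/2) + 2*(2 - 2*sqrt(5))*conj(-1/2 + sqrt(5)/2) + 5*(0)*conj(0) + 5*(0)*conj(0)]
      = (1/20)[(24) + (-8) + (4) + (-12 - 4*sqrt(5)) + (4) + (-12 + 4*sqrt(5)) + (0) + (0)] = 0/20 = 0
  <chi_rho, chi_7> = (1/20)[1*(12)*conj(2) + 1*(-4)*conj(-2) + 2*(1 + sqrt(5))*conj(1/2 - sqrt(5)/2) + 2*(2 + 2*sqrt(5))*conj(-sqrt(5)/2 - 1/2) + 2*(1 - sqrt(5))*conj(1/2 + sqrt(5)/2) + 2*(2 - 2*sqrt(5))*conj(-1/2 + sqrt(5)/2) + 5*(0)*conj(0) + 5*(0)*conj(0)]
      = (1/20)[(24) + (8) + (-4) + (-12 - 4*sqrt(5)) + (-4) + (-12 + 4*sqrt(5)) + (0) + (0)] = 0/20 = 0
  <chi_rho, chi_8> = (1/20)[1*(12)*conj(2) + 1*(-4)*conj(2) + 2*(1 + sqrt(5))*conj(-sqrt(5)/2 - 1/2) + 2*(2 + 2*sqrt(5))*conj(-1/2 + sqrt(5)/2) + 2*(1 - sqrt(5))*conj(-1/2 + sqrt(5)/2) + 2*(2 - 2*sqrt(5))*conj(-sqrt(5)/2 - 1/2) + 5*(0)*conj(0) + 5*(0)*conj(0)]
      = (1/20)[(24) + (-8) + (-6 - 2*sqrt(5)) + (8) + (-6 + 2*sqrt(5)) + (8) + (0) + (0)] = 20/20 = 1
Dimension check: dim(rho) = sum (mult * dim) = 1*1 + 1*1 + 1*1 + 1*1 + 3*2 + 0*2 + 0*2 + 1*2 = 12 = chi_rho(e) = 12.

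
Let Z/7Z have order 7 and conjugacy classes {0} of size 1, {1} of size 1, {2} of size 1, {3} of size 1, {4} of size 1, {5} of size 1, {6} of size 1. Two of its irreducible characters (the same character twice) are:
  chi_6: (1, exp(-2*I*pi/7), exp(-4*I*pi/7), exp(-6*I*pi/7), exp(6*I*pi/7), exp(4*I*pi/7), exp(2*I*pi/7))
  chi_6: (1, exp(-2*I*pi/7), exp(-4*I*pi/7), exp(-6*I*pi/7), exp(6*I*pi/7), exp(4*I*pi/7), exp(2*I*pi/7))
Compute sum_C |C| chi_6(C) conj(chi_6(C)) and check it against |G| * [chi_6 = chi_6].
Sum = 7 = |G| = 7; so <chi_6, chi_6> = 1 (norm-1 confirms irreducibility).

Compute term by term over conjugacy classes (|C| * chi_6(C) * conj(chi_6(C))):
  1*(1)*conj(1) + 1*(exp(-2*I*pi/7))*conj(exp(-2*I*pi/7)) + 1*(exp(-4*I*pi/7))*conj(exp(-4*I*pi/7)) + 1*(exp(-6*I*pi/7))*conj(exp(-6*I*pi/7)) + 1*(exp(6*I*pi/7))*conj(exp(6*I*pi/7)) + 1*(exp(4*I*pi/7))*conj(exp(4*I*pi/7)) + 1*(exp(2*I*pi/7))*conj(exp(2*I*pi/7))
  = (1) + (1) + (1) + (1) + (1) + (1) + (1)
  = 7.
(Exp terms are combined using exp(i*s)*conj(exp(i*t)) = exp(i*(s-t)), and sums of them are collapsed using the identity that for every m > 1 the m distinct m-th roots of unity sum to 0, e.g. 1 + exp(2*I*pi/3) + exp(-2*I*pi/3) = 0.)
Dividing by |G| = 7 gives 7/7 = 1, matching the row-orthogonality relation <chi_6, chi_6> = [chi_6 = chi_6].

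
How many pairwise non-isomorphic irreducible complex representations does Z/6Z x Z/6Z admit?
36

Solution. The number of irreducible complex representations of a finite group equals its number of conjugacy classes. Z/6Z x Z/6Z is abelian of order 36, so every element is its own conjugacy class: 36 classes, so Z/6Z x Z/6Z (order 36) has exactly 36 irreducible complex representations.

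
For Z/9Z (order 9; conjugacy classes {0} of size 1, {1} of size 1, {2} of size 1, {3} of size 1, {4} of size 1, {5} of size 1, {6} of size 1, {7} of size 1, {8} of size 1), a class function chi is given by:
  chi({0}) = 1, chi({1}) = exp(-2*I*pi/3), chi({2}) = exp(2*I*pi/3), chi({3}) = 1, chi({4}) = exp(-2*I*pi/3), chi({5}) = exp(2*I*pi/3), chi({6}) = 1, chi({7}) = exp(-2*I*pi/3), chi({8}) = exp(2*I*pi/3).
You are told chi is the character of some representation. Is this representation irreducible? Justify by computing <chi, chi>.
Irreducible: <chi, chi> = 1.

Proof sketch: <chi, chi> = (1/|G|) sum_C |C| * |chi(C)|^2 = (1/9)[1*|1|^2 + 1*|exp(-2*I*pi/3)|^2 + 1*|exp(2*I*pi/3)|^2 + 1*|1|^2 + 1*|exp(-2*I*pi/3)|^2 + 1*|exp(2*I*pi/3)|^2 + 1*|1|^2 + 1*|exp(-2*I*pi/3)|^2 + 1*|exp(2*I*pi/3)|^2]
  = (1/9)[(1) + (1) + (1) + (1) + (1) + (1) + (1) + (1) + (1)] = 9/9 = 1.
(Exp terms are combined using exp(i*s)*conj(exp(i*t)) = exp(i*(s-t)), and sums of them are collapsed using the identity that for every m > 1 the m distinct m-th roots of unity sum to 0, e.g. 1 + exp(2*I*pi/3) + exp(-2*I*pi/3) = 0.)
A character is irreducible iff <chi, chi> = 1, so this representation is irreducible.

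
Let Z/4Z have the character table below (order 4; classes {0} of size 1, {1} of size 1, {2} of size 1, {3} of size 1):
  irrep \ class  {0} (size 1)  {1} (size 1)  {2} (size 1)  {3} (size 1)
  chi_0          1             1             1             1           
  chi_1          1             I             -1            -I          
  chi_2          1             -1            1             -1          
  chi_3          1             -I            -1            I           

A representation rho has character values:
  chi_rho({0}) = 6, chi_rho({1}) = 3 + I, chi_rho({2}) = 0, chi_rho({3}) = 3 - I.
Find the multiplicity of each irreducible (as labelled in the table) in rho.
Multiplicities: chi_0: 3, chi_1: 2, chi_2: 0, chi_3: 1.

Reasoning: Use <chi_rho, chi> = (1/|G|) sum_C |C| * chi_rho(C) * conj(chi(C)) with |G| = 4 for each irreducible chi in the table:
  <chi_rho, chi_0> = (1/4)[1*(6)*conj(1) + 1*(3 + I)*conj(1) + 1*(0)*conj(1) + 1*(3 - I)*conj(1)]
      = (1/4)[(6) + (3 + I) + (0) + (3 - I)] = 12/4 = 3
  <chi_rho, chi_1> = (1/4)[1*(6)*conj(1) + 1*(3 + I)*conj(I) + 1*(0)*conj(-1) + 1*(3 - I)*conj(-I)]
      = (1/4)[(6) + (1 - 3*I) + (0) + (1 + 3*I)] = 8/4 = 2
  <chi_rho, chi_2> = (1/4)[1*(6)*conj(1) + 1*(3 + I)*conj(-1) + 1*(0)*conj(1) + 1*(3 - I)*conj(-1)]
      = (1/4)[(6) + (-3 - I) + (0) + (-3 + I)] = 0/4 = 0
  <chi_rho, chi_3> = (1/4)[1*(6)*conj(1) + 1*(3 + I)*conj(-I) + 1*(0)*conj(-1) + 1*(3 - I)*conj(I)]
      = (1/4)[(6) + (-1 + 3*I) + (0) + (-1 - 3*I)] = 4/4 = 1
(Exp terms are combined using exp(i*s)*conj(exp(i*t)) = exp(i*(s-t)), and sums of them are collapsed using the identity that for every m > 1 the m distinct m-th roots of unity sum to 0, e.g. 1 + exp(2*I*pi/3) + exp(-2*I*pi/3) = 0.)
Dimension check: dim(rho) = sum (mult * dim) = 3*1 + 2*1 + 0*1 + 1*1 = 6 = chi_rho(e) = 6.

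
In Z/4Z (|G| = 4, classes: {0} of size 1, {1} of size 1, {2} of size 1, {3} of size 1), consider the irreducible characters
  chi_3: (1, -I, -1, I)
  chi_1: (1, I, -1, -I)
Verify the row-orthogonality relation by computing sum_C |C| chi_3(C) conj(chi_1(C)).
Sum = 0; so <chi_3, chi_1> = 0 (distinct irreducibles are orthogonal).

Working: Compute term by term over conjugacy classes (|C| * chi_3(C) * conj(chi_1(C))):
  1*(1)*conj(1) + 1*(-I)*conj(I) + 1*(-1)*conj(-1) + 1*(I)*conj(-I)
  = (1) + (-1) + (1) + (-1)
  = 0.
(Exp terms are combined using exp(i*s)*conj(exp(i*t)) = exp(i*(s-t)), and sums of them are collapsed using the identity that for every m > 1 the m distinct m-th roots of unity sum to 0, e.g. 1 + exp(2*I*pi/3) + exp(-2*I*pi/3) = 0.)
Dividing by |G| = 4 gives 0/4 = 0, matching the row-orthogonality relation <chi_3, chi_1> = [chi_3 = chi_1].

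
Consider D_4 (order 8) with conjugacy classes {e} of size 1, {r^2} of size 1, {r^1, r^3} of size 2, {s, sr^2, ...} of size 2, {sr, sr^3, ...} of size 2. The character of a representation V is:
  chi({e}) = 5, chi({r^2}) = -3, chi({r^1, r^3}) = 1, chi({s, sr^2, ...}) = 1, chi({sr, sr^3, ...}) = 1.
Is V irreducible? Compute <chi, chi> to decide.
Not irreducible (reducible): <chi, chi> = 5 > 1.

Reasoning: <chi, chi> = (1/|G|) sum_C |C| * |chi(C)|^2 = (1/8)[1*|5|^2 + 1*|-3|^2 + 2*|1|^2 + 2*|1|^2 + 2*|1|^2]
  = (1/8)[(25) + (9) + (2) + (2) + (2)] = 40/8 = 5.
A character is irreducible iff <chi, chi> = 1, so this representation is reducible.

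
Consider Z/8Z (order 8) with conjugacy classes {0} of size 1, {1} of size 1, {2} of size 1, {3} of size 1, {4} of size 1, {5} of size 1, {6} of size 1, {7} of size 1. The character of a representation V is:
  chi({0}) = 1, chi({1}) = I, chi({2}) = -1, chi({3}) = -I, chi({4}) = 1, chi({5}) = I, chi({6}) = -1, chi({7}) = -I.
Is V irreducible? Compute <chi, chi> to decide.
Irreducible: <chi, chi> = 1.

Justification: <chi, chi> = (1/|G|) sum_C |C| * |chi(C)|^2 = (1/8)[1*|1|^2 + 1*|I|^2 + 1*|-1|^2 + 1*|-I|^2 + 1*|1|^2 + 1*|I|^2 + 1*|-1|^2 + 1*|-I|^2]
  = (1/8)[(1) + (1) + (1) + (1) + (1) + (1) + (1) + (1)] = 8/8 = 1.
(Exp terms are combined using exp(i*s)*conj(exp(i*t)) = exp(i*(s-t)), and sums of them are collapsed using the identity that for every m > 1 the m distinct m-th roots of unity sum to 0, e.g. 1 + exp(2*I*pi/3) + exp(-2*I*pi/3) = 0.)
A character is irreducible iff <chi, chi> = 1, so this representation is irreducible.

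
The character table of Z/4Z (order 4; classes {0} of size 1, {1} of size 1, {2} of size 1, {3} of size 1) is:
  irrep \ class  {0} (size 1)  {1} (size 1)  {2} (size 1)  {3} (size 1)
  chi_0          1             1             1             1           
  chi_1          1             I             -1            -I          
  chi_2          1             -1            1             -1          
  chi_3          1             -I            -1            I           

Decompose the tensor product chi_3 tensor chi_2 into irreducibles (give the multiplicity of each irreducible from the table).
chi_3 tensor chi_2 = chi_1 (all other irreducibles have multiplicity 0).

Details: The character of a tensor product is the pointwise product (chi_3 * chi_2)(C) = chi_3(C) * chi_2(C):
  {0}: (1)*(1), {1}: (-I)*(-1), {2}: (-1)*(1), {3}: (I)*(-1)
so (chi_3 * chi_2) takes values
  {0} -> 1, {1} -> I, {2} -> -1, {3} -> -I.
Now take the inner product of this character with each irreducible chi from the table, <chi_3*chi_2, chi> = (1/4) sum_C |C| (chi_3*chi_2)(C) conj(chi(C)):
  <chi_3*chi_2, chi_0> = (1/4)[1*(1)*conj(1) + 1*(I)*conj(1) + 1*(-1)*conj(1) + 1*(-I)*conj(1)]
      = (1/4)[(1) + (I) + (-1) + (-I)] = 0/4 = 0
  <chi_3*chi_2, chi_1> = (1/4)[1*(1)*conj(1) + 1*(I)*conj(I) + 1*(-1)*conj(-1) + 1*(-I)*conj(-I)]
      = (1/4)[(1) + (1) + (1) + (1)] = 4/4 = 1
  <chi_3*chi_2, chi_2> = (1/4)[1*(1)*conj(1) + 1*(I)*conj(-1) + 1*(-1)*conj(1) + 1*(-I)*conj(-1)]
      = (1/4)[(1) + (-I) + (-1) + (I)] = 0/4 = 0
  <chi_3*chi_2, chi_3> = (1/4)[1*(1)*conj(1) + 1*(I)*conj(-I) + 1*(-1)*conj(-1) + 1*(-I)*conj(I)]
      = (1/4)[(1) + (-1) + (1) + (-1)] = 0/4 = 0
(Exp terms are combined using exp(i*s)*conj(exp(i*t)) = exp(i*(s-t)), and sums of them are collapsed using the identity that for every m > 1 the m distinct m-th roots of unity sum to 0, e.g. 1 + exp(2*I*pi/3) + exp(-2*I*pi/3) = 0.)
Hence the multiplicities are chi_1: 1. Dimension check: dim(chi_3)*dim(chi_2) = 1*1 = 1 and sum (mult * dim) = 1*1 = 1.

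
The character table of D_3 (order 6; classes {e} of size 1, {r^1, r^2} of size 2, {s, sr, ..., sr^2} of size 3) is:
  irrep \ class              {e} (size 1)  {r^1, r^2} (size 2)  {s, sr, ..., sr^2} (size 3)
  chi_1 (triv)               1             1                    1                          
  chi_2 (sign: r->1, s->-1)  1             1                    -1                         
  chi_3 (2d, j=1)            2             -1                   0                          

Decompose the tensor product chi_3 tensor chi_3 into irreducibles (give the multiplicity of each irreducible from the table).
chi_3 tensor chi_3 = chi_1 + chi_2 + chi_3 (all other irreducibles have multiplicity 0).

The character of a tensor product is the pointwise product (chi_3 * chi_3)(C) = chi_3(C) * chi_3(C):
  {e}: (2)*(2), {r^1, r^2}: (-1)*(-1), {s, sr, ..., sr^2}: (0)*(0)
so (chi_3 * chi_3) takes values
  {e} -> 4, {r^1, r^2} -> 1, {s, sr, ..., sr^2} -> 0.
Now take the inner product of this character with each irreducible chi from the table, <chi_3*chi_3, chi> = (1/6) sum_C |C| (chi_3*chi_3)(C) conj(chi(C)):
  <chi_3*chi_3, chi_1> = (1/6)[1*(4)*conj(1) + 2*(1)*conj(1) + 3*(0)*conj(1)]
      = (1/6)[(4) + (2) + (0)] = 6/6 = 1
  <chi_3*chi_3, chi_2> = (1/6)[1*(4)*conj(1) + 2*(1)*conj(1) + 3*(0)*conj(-1)]
      = (1/6)[(4) + (2) + (0)] = 6/6 = 1
  <chi_3*chi_3, chi_3> = (1/6)[1*(4)*conj(2) + 2*(1)*conj(-1) + 3*(0)*conj(0)]
      = (1/6)[(8) + (-2) + (0)] = 6/6 = 1
Hence the multiplicities are chi_1: 1, chi_2: 1, chi_3: 1. Dimension check: dim(chi_3)*dim(chi_3) = 2*2 = 4 and sum (mult * dim) = 1*1 + 1*1 + 1*2 = 4.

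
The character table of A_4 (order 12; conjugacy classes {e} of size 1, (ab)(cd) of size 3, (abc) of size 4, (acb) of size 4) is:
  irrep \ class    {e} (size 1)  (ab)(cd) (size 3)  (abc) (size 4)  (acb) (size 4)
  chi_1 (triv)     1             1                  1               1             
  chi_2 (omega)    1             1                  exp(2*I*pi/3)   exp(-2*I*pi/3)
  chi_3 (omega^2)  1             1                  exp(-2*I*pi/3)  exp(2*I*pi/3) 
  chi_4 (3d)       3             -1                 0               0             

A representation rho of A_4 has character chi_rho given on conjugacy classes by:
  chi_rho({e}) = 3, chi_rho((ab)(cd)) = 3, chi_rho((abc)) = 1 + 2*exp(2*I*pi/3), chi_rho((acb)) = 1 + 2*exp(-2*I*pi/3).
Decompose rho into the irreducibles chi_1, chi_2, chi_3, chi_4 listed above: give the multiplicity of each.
Multiplicities: chi_1: 1, chi_2: 2, chi_3: 0, chi_4: 0.

Working: Use <chi_rho, chi> = (1/|G|) sum_C |C| * chi_rho(C) * conj(chi(C)) with |G| = 12 for each irreducible chi in the table:
  <chi_rho, chi_1> = (1/12)[1*(3)*conj(1) + 3*(3)*conj(1) + 4*(1 + 2*exp(2*I*pi/3))*conj(1) + 4*(1 + 2*exp(-2*I*pi/3))*conj(1)]
      = (1/12)[(3) + (9) + (4 + 8*exp(2*I*pi/3)) + (4 + 8*exp(-2*I*pi/3))] = 12/12 = 1
  <chi_rho, chi_2> = (1/12)[1*(3)*conj(1) + 3*(3)*conj(1) + 4*(1 + 2*exp(2*I*pi/3))*conj(exp(2*I*pi/3)) + 4*(1 + 2*exp(-2*I*pi/3))*conj(exp(-2*I*pi/3))]
      = (1/12)[(3) + (9) + (8 + 4*exp(-2*I*pi/3)) + (8 + 4*exp(2*I*pi/3))] = 24/12 = 2
  <chi_rho, chi_3> = (1/12)[1*(3)*conj(1) + 3*(3)*conj(1) + 4*(1 + 2*exp(2*I*pi/3))*conj(exp(-2*I*pi/3)) + 4*(1 + 2*exp(-2*I*pi/3))*conj(exp(2*I*pi/3))]
      = (1/12)[(3) + (9) + (8*exp(-2*I*pi/3) + 4*exp(2*I*pi/3)) + (4*exp(-2*I*pi/3) + 8*exp(2*I*pi/3))] = 0/12 = 0
  <chi_rho, chi_4> = (1/12)[1*(3)*conj(3) + 3*(3)*conj(-1) + 4*(1 + 2*exp(2*I*pi/3))*conj(0) + 4*(1 + 2*exp(-2*I*pi/3))*conj(0)]
      = (1/12)[(9) + (-9) + (0) + (0)] = 0/12 = 0
(Exp terms are combined using exp(i*s)*conj(exp(i*t)) = exp(i*(s-t)), and sums of them are collapsed using the identity that for every m > 1 the m distinct m-th roots of unity sum to 0, e.g. 1 + exp(2*I*pi/3) + exp(-2*I*pi/3) = 0.)
Dimension check: dim(rho) = sum (mult * dim) = 1*1 + 2*1 + 0*1 + 0*3 = 3 = chi_rho(e) = 3.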